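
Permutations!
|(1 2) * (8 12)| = |(1 2)(8 12)| = 2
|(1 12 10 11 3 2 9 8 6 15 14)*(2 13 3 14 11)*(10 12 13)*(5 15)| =12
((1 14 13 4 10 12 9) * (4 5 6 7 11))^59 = [0, 6, 2, 3, 1, 4, 10, 12, 8, 5, 14, 9, 13, 11, 7] = (1 6 10 14 7 12 13 11 9 5 4)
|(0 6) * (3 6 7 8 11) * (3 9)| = |(0 7 8 11 9 3 6)| = 7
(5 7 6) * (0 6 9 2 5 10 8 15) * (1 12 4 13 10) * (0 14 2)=(0 6 1 12 4 13 10 8 15 14 2 5 7 9)=[6, 12, 5, 3, 13, 7, 1, 9, 15, 0, 8, 11, 4, 10, 2, 14]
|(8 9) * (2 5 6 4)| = |(2 5 6 4)(8 9)| = 4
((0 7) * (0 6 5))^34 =[6, 1, 2, 3, 4, 7, 0, 5] =(0 6)(5 7)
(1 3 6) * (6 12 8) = (1 3 12 8 6) = [0, 3, 2, 12, 4, 5, 1, 7, 6, 9, 10, 11, 8]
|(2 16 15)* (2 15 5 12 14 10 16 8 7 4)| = |(2 8 7 4)(5 12 14 10 16)| = 20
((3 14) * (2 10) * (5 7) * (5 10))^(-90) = (14)(2 7)(5 10) = [0, 1, 7, 3, 4, 10, 6, 2, 8, 9, 5, 11, 12, 13, 14]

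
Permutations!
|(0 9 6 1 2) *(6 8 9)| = |(0 6 1 2)(8 9)| = 4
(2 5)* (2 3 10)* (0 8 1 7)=(0 8 1 7)(2 5 3 10)=[8, 7, 5, 10, 4, 3, 6, 0, 1, 9, 2]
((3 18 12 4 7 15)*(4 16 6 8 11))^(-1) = (3 15 7 4 11 8 6 16 12 18) = [0, 1, 2, 15, 11, 5, 16, 4, 6, 9, 10, 8, 18, 13, 14, 7, 12, 17, 3]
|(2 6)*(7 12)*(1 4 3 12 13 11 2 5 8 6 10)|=|(1 4 3 12 7 13 11 2 10)(5 8 6)|=9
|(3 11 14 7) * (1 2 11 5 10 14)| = 15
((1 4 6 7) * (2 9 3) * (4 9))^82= (1 6 2 9 7 4 3)= [0, 6, 9, 1, 3, 5, 2, 4, 8, 7]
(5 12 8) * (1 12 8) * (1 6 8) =(1 12 6 8 5) =[0, 12, 2, 3, 4, 1, 8, 7, 5, 9, 10, 11, 6]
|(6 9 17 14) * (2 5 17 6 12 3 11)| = |(2 5 17 14 12 3 11)(6 9)| = 14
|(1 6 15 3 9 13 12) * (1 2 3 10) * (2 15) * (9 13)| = 8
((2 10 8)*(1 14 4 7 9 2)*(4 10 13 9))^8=[0, 1, 9, 3, 4, 5, 6, 7, 8, 13, 10, 11, 12, 2, 14]=(14)(2 9 13)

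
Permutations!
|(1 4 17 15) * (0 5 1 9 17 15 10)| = 8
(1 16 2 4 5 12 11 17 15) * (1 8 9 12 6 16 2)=[0, 2, 4, 3, 5, 6, 16, 7, 9, 12, 10, 17, 11, 13, 14, 8, 1, 15]=(1 2 4 5 6 16)(8 9 12 11 17 15)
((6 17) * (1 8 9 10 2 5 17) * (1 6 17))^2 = (17)(1 9 2)(5 8 10) = [0, 9, 1, 3, 4, 8, 6, 7, 10, 2, 5, 11, 12, 13, 14, 15, 16, 17]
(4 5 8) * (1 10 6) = (1 10 6)(4 5 8) = [0, 10, 2, 3, 5, 8, 1, 7, 4, 9, 6]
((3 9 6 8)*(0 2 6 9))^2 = (9)(0 6 3 2 8) = [6, 1, 8, 2, 4, 5, 3, 7, 0, 9]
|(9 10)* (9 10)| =|(10)| =1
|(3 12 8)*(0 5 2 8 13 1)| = |(0 5 2 8 3 12 13 1)| = 8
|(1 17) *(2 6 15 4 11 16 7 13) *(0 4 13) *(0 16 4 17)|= 12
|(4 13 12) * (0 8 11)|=3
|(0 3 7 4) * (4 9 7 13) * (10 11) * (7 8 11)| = 20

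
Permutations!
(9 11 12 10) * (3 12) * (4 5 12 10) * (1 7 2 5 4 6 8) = (1 7 2 5 12 6 8)(3 10 9 11) = [0, 7, 5, 10, 4, 12, 8, 2, 1, 11, 9, 3, 6]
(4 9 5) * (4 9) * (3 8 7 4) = (3 8 7 4)(5 9) = [0, 1, 2, 8, 3, 9, 6, 4, 7, 5]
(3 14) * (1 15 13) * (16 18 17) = (1 15 13)(3 14)(16 18 17) = [0, 15, 2, 14, 4, 5, 6, 7, 8, 9, 10, 11, 12, 1, 3, 13, 18, 16, 17]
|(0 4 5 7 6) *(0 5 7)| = |(0 4 7 6 5)| = 5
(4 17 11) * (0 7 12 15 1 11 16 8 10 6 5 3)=(0 7 12 15 1 11 4 17 16 8 10 6 5 3)=[7, 11, 2, 0, 17, 3, 5, 12, 10, 9, 6, 4, 15, 13, 14, 1, 8, 16]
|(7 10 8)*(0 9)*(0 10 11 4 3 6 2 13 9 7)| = 11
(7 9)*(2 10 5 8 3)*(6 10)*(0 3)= (0 3 2 6 10 5 8)(7 9)= [3, 1, 6, 2, 4, 8, 10, 9, 0, 7, 5]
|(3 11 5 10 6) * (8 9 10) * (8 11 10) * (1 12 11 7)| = |(1 12 11 5 7)(3 10 6)(8 9)| = 30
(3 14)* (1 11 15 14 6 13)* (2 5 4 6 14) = (1 11 15 2 5 4 6 13)(3 14) = [0, 11, 5, 14, 6, 4, 13, 7, 8, 9, 10, 15, 12, 1, 3, 2]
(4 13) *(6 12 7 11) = (4 13)(6 12 7 11) = [0, 1, 2, 3, 13, 5, 12, 11, 8, 9, 10, 6, 7, 4]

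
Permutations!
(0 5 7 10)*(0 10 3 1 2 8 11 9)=[5, 2, 8, 1, 4, 7, 6, 3, 11, 0, 10, 9]=(0 5 7 3 1 2 8 11 9)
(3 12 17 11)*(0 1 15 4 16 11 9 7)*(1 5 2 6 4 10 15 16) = (0 5 2 6 4 1 16 11 3 12 17 9 7)(10 15) = [5, 16, 6, 12, 1, 2, 4, 0, 8, 7, 15, 3, 17, 13, 14, 10, 11, 9]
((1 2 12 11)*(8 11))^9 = (1 11 8 12 2) = [0, 11, 1, 3, 4, 5, 6, 7, 12, 9, 10, 8, 2]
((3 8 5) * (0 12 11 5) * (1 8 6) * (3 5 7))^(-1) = (0 8 1 6 3 7 11 12) = [8, 6, 2, 7, 4, 5, 3, 11, 1, 9, 10, 12, 0]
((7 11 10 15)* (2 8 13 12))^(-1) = (2 12 13 8)(7 15 10 11) = [0, 1, 12, 3, 4, 5, 6, 15, 2, 9, 11, 7, 13, 8, 14, 10]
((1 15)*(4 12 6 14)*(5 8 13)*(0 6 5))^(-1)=(0 13 8 5 12 4 14 6)(1 15)=[13, 15, 2, 3, 14, 12, 0, 7, 5, 9, 10, 11, 4, 8, 6, 1]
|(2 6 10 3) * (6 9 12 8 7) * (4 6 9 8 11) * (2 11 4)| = |(2 8 7 9 12 4 6 10 3 11)| = 10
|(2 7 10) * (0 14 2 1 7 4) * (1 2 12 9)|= 9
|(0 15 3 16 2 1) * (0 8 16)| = |(0 15 3)(1 8 16 2)| = 12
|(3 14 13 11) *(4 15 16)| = |(3 14 13 11)(4 15 16)| = 12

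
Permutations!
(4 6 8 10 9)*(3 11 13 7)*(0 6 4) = (0 6 8 10 9)(3 11 13 7) = [6, 1, 2, 11, 4, 5, 8, 3, 10, 0, 9, 13, 12, 7]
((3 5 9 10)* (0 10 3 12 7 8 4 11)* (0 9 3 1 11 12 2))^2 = (0 2 10)(1 9 11)(4 7)(8 12) = [2, 9, 10, 3, 7, 5, 6, 4, 12, 11, 0, 1, 8]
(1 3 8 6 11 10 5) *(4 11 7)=(1 3 8 6 7 4 11 10 5)=[0, 3, 2, 8, 11, 1, 7, 4, 6, 9, 5, 10]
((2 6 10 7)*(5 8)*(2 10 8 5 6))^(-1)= (6 8)(7 10)= [0, 1, 2, 3, 4, 5, 8, 10, 6, 9, 7]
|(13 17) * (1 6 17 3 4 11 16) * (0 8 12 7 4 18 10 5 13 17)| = |(0 8 12 7 4 11 16 1 6)(3 18 10 5 13)| = 45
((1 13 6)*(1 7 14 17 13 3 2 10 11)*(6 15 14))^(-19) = [0, 3, 10, 2, 4, 5, 7, 6, 8, 9, 11, 1, 12, 15, 17, 14, 16, 13] = (1 3 2 10 11)(6 7)(13 15 14 17)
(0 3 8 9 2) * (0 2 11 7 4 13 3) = [0, 1, 2, 8, 13, 5, 6, 4, 9, 11, 10, 7, 12, 3] = (3 8 9 11 7 4 13)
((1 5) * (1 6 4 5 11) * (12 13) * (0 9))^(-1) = [9, 11, 2, 3, 6, 4, 5, 7, 8, 0, 10, 1, 13, 12] = (0 9)(1 11)(4 6 5)(12 13)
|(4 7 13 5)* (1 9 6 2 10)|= 20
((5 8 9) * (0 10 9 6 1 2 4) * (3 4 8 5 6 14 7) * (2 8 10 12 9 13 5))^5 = (0 8)(1 4)(2 10 13 5)(3 6)(7 9)(12 14) = [8, 4, 10, 6, 1, 2, 3, 9, 0, 7, 13, 11, 14, 5, 12]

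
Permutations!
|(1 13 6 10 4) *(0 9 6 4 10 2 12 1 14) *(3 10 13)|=11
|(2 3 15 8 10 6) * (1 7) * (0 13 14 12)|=|(0 13 14 12)(1 7)(2 3 15 8 10 6)|=12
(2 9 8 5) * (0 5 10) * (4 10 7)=(0 5 2 9 8 7 4 10)=[5, 1, 9, 3, 10, 2, 6, 4, 7, 8, 0]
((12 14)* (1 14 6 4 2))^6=(14)=[0, 1, 2, 3, 4, 5, 6, 7, 8, 9, 10, 11, 12, 13, 14]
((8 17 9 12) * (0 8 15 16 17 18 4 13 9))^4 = (0 13 16 18 12)(4 15 8 9 17) = [13, 1, 2, 3, 15, 5, 6, 7, 9, 17, 10, 11, 0, 16, 14, 8, 18, 4, 12]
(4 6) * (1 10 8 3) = (1 10 8 3)(4 6) = [0, 10, 2, 1, 6, 5, 4, 7, 3, 9, 8]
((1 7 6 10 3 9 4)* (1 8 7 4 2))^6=(1 3 7)(2 10 8)(4 9 6)=[0, 3, 10, 7, 9, 5, 4, 1, 2, 6, 8]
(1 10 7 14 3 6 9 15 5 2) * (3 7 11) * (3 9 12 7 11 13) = [0, 10, 1, 6, 4, 2, 12, 14, 8, 15, 13, 9, 7, 3, 11, 5] = (1 10 13 3 6 12 7 14 11 9 15 5 2)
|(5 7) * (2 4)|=2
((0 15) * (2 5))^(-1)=(0 15)(2 5)=[15, 1, 5, 3, 4, 2, 6, 7, 8, 9, 10, 11, 12, 13, 14, 0]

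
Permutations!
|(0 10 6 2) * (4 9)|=|(0 10 6 2)(4 9)|=4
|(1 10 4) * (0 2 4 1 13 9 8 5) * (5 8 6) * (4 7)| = 8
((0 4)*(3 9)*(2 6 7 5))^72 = [0, 1, 2, 3, 4, 5, 6, 7, 8, 9] = (9)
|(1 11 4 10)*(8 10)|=|(1 11 4 8 10)|=5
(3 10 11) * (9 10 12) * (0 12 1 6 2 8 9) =(0 12)(1 6 2 8 9 10 11 3) =[12, 6, 8, 1, 4, 5, 2, 7, 9, 10, 11, 3, 0]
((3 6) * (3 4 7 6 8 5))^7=(3 8 5)(4 7 6)=[0, 1, 2, 8, 7, 3, 4, 6, 5]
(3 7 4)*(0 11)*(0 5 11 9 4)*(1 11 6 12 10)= (0 9 4 3 7)(1 11 5 6 12 10)= [9, 11, 2, 7, 3, 6, 12, 0, 8, 4, 1, 5, 10]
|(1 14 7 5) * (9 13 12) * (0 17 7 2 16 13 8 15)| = 13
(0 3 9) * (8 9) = (0 3 8 9) = [3, 1, 2, 8, 4, 5, 6, 7, 9, 0]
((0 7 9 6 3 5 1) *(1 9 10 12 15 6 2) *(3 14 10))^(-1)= (0 1 2 9 5 3 7)(6 15 12 10 14)= [1, 2, 9, 7, 4, 3, 15, 0, 8, 5, 14, 11, 10, 13, 6, 12]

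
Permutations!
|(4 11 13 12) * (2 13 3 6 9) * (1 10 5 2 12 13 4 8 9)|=|(13)(1 10 5 2 4 11 3 6)(8 9 12)|=24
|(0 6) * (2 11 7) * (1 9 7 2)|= 6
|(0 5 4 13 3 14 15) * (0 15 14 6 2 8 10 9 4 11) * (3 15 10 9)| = 9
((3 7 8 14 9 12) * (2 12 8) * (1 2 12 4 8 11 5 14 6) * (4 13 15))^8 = (1 2 13 15 4 8 6)(3 12 7) = [0, 2, 13, 12, 8, 5, 1, 3, 6, 9, 10, 11, 7, 15, 14, 4]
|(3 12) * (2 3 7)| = 4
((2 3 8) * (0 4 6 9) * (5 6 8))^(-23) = [4, 1, 3, 5, 8, 6, 9, 7, 2, 0] = (0 4 8 2 3 5 6 9)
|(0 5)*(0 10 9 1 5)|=4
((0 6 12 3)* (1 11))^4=(12)=[0, 1, 2, 3, 4, 5, 6, 7, 8, 9, 10, 11, 12]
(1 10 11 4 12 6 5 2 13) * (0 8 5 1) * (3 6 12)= (0 8 5 2 13)(1 10 11 4 3 6)= [8, 10, 13, 6, 3, 2, 1, 7, 5, 9, 11, 4, 12, 0]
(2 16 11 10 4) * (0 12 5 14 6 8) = (0 12 5 14 6 8)(2 16 11 10 4) = [12, 1, 16, 3, 2, 14, 8, 7, 0, 9, 4, 10, 5, 13, 6, 15, 11]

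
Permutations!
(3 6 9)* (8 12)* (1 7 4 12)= (1 7 4 12 8)(3 6 9)= [0, 7, 2, 6, 12, 5, 9, 4, 1, 3, 10, 11, 8]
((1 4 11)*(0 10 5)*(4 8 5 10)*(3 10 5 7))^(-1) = [5, 11, 2, 7, 0, 10, 6, 8, 1, 9, 3, 4] = (0 5 10 3 7 8 1 11 4)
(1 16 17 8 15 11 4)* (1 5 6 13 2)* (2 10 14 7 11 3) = (1 16 17 8 15 3 2)(4 5 6 13 10 14 7 11) = [0, 16, 1, 2, 5, 6, 13, 11, 15, 9, 14, 4, 12, 10, 7, 3, 17, 8]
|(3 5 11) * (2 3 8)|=5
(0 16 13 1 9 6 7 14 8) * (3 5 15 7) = (0 16 13 1 9 6 3 5 15 7 14 8) = [16, 9, 2, 5, 4, 15, 3, 14, 0, 6, 10, 11, 12, 1, 8, 7, 13]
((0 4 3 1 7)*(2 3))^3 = (0 3)(1 4)(2 7) = [3, 4, 7, 0, 1, 5, 6, 2]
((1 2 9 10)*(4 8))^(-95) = (1 2 9 10)(4 8) = [0, 2, 9, 3, 8, 5, 6, 7, 4, 10, 1]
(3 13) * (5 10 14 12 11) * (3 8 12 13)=(5 10 14 13 8 12 11)=[0, 1, 2, 3, 4, 10, 6, 7, 12, 9, 14, 5, 11, 8, 13]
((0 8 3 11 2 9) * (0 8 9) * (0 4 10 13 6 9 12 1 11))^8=[6, 8, 0, 13, 12, 5, 2, 7, 10, 4, 1, 3, 9, 11]=(0 6 2)(1 8 10)(3 13 11)(4 12 9)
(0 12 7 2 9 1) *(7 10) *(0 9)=(0 12 10 7 2)(1 9)=[12, 9, 0, 3, 4, 5, 6, 2, 8, 1, 7, 11, 10]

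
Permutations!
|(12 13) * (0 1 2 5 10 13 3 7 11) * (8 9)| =|(0 1 2 5 10 13 12 3 7 11)(8 9)| =10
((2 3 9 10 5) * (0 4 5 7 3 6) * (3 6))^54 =[0, 1, 2, 3, 4, 5, 6, 7, 8, 9, 10] =(10)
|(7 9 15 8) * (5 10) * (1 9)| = |(1 9 15 8 7)(5 10)| = 10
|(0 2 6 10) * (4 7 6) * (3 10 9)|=|(0 2 4 7 6 9 3 10)|=8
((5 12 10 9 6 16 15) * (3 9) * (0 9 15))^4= (16)(3 10 12 5 15)= [0, 1, 2, 10, 4, 15, 6, 7, 8, 9, 12, 11, 5, 13, 14, 3, 16]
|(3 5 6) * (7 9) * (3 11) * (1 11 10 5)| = |(1 11 3)(5 6 10)(7 9)| = 6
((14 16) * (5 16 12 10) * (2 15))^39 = (2 15)(5 10 12 14 16) = [0, 1, 15, 3, 4, 10, 6, 7, 8, 9, 12, 11, 14, 13, 16, 2, 5]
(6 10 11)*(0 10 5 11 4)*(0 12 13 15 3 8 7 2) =(0 10 4 12 13 15 3 8 7 2)(5 11 6) =[10, 1, 0, 8, 12, 11, 5, 2, 7, 9, 4, 6, 13, 15, 14, 3]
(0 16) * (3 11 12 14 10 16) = (0 3 11 12 14 10 16) = [3, 1, 2, 11, 4, 5, 6, 7, 8, 9, 16, 12, 14, 13, 10, 15, 0]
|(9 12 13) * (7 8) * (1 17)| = |(1 17)(7 8)(9 12 13)| = 6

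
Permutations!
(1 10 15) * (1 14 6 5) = (1 10 15 14 6 5) = [0, 10, 2, 3, 4, 1, 5, 7, 8, 9, 15, 11, 12, 13, 6, 14]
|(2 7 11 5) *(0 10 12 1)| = 4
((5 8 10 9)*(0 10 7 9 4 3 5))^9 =(0 10 4 3 5 8 7 9) =[10, 1, 2, 5, 3, 8, 6, 9, 7, 0, 4]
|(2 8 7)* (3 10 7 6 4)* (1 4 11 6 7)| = 12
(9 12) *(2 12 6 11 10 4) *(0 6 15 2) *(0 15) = (0 6 11 10 4 15 2 12 9) = [6, 1, 12, 3, 15, 5, 11, 7, 8, 0, 4, 10, 9, 13, 14, 2]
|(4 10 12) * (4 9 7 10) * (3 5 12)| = |(3 5 12 9 7 10)| = 6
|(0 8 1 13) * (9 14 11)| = 12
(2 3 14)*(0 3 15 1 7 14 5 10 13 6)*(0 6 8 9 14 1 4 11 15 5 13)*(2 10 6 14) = [3, 7, 5, 13, 11, 6, 14, 1, 9, 2, 0, 15, 12, 8, 10, 4] = (0 3 13 8 9 2 5 6 14 10)(1 7)(4 11 15)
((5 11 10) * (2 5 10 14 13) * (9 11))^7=(2 5 9 11 14 13)=[0, 1, 5, 3, 4, 9, 6, 7, 8, 11, 10, 14, 12, 2, 13]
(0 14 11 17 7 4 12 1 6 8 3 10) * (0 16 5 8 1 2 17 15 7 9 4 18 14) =(1 6)(2 17 9 4 12)(3 10 16 5 8)(7 18 14 11 15) =[0, 6, 17, 10, 12, 8, 1, 18, 3, 4, 16, 15, 2, 13, 11, 7, 5, 9, 14]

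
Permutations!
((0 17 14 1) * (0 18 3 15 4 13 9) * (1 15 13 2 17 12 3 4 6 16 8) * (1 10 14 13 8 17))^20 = (18)(0 16 10)(3 13 15)(6 8 9)(12 17 14) = [16, 1, 2, 13, 4, 5, 8, 7, 9, 6, 0, 11, 17, 15, 12, 3, 10, 14, 18]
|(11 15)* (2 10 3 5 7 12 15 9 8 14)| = 11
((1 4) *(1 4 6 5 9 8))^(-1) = (1 8 9 5 6) = [0, 8, 2, 3, 4, 6, 1, 7, 9, 5]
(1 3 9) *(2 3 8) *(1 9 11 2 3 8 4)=(1 4)(2 8 3 11)=[0, 4, 8, 11, 1, 5, 6, 7, 3, 9, 10, 2]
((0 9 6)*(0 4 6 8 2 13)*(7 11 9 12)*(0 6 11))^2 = (0 7 12)(2 6 11 8 13 4 9) = [7, 1, 6, 3, 9, 5, 11, 12, 13, 2, 10, 8, 0, 4]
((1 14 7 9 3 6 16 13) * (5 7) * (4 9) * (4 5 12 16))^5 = [0, 1, 2, 6, 9, 7, 4, 5, 8, 3, 10, 11, 12, 13, 14, 15, 16] = (16)(3 6 4 9)(5 7)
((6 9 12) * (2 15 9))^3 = (2 12 15 6 9) = [0, 1, 12, 3, 4, 5, 9, 7, 8, 2, 10, 11, 15, 13, 14, 6]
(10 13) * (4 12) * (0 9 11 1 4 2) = (0 9 11 1 4 12 2)(10 13) = [9, 4, 0, 3, 12, 5, 6, 7, 8, 11, 13, 1, 2, 10]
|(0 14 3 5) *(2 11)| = 4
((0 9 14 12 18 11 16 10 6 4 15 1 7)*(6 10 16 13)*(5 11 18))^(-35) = (18)(0 9 14 12 5 11 13 6 4 15 1 7) = [9, 7, 2, 3, 15, 11, 4, 0, 8, 14, 10, 13, 5, 6, 12, 1, 16, 17, 18]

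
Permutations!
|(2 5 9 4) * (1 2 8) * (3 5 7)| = |(1 2 7 3 5 9 4 8)| = 8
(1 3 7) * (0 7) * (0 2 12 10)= (0 7 1 3 2 12 10)= [7, 3, 12, 2, 4, 5, 6, 1, 8, 9, 0, 11, 10]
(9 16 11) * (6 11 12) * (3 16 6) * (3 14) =(3 16 12 14)(6 11 9) =[0, 1, 2, 16, 4, 5, 11, 7, 8, 6, 10, 9, 14, 13, 3, 15, 12]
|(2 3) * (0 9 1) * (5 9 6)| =|(0 6 5 9 1)(2 3)| =10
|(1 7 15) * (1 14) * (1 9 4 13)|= 7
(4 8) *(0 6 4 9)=(0 6 4 8 9)=[6, 1, 2, 3, 8, 5, 4, 7, 9, 0]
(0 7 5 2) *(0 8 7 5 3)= (0 5 2 8 7 3)= [5, 1, 8, 0, 4, 2, 6, 3, 7]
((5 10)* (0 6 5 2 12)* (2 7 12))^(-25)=(0 12 7 10 5 6)=[12, 1, 2, 3, 4, 6, 0, 10, 8, 9, 5, 11, 7]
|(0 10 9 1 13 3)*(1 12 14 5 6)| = |(0 10 9 12 14 5 6 1 13 3)| = 10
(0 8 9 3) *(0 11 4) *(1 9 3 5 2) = (0 8 3 11 4)(1 9 5 2) = [8, 9, 1, 11, 0, 2, 6, 7, 3, 5, 10, 4]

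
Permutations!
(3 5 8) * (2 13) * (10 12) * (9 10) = (2 13)(3 5 8)(9 10 12) = [0, 1, 13, 5, 4, 8, 6, 7, 3, 10, 12, 11, 9, 2]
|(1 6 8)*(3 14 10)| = 3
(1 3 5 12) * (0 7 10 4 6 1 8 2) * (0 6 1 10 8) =[7, 3, 6, 5, 1, 12, 10, 8, 2, 9, 4, 11, 0] =(0 7 8 2 6 10 4 1 3 5 12)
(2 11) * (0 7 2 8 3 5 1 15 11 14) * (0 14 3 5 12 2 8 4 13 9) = (0 7 8 5 1 15 11 4 13 9)(2 3 12) = [7, 15, 3, 12, 13, 1, 6, 8, 5, 0, 10, 4, 2, 9, 14, 11]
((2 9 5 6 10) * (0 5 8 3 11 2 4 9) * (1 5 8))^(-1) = [2, 9, 11, 8, 10, 1, 5, 7, 0, 4, 6, 3] = (0 2 11 3 8)(1 9 4 10 6 5)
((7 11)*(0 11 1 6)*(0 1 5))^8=(11)=[0, 1, 2, 3, 4, 5, 6, 7, 8, 9, 10, 11]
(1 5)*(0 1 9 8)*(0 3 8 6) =(0 1 5 9 6)(3 8) =[1, 5, 2, 8, 4, 9, 0, 7, 3, 6]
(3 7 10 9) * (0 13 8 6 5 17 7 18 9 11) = [13, 1, 2, 18, 4, 17, 5, 10, 6, 3, 11, 0, 12, 8, 14, 15, 16, 7, 9] = (0 13 8 6 5 17 7 10 11)(3 18 9)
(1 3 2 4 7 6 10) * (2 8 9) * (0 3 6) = (0 3 8 9 2 4 7)(1 6 10) = [3, 6, 4, 8, 7, 5, 10, 0, 9, 2, 1]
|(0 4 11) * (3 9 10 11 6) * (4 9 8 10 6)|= |(0 9 6 3 8 10 11)|= 7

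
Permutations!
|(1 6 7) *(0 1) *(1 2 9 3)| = 7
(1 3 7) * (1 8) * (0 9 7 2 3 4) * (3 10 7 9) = (0 3 2 10 7 8 1 4) = [3, 4, 10, 2, 0, 5, 6, 8, 1, 9, 7]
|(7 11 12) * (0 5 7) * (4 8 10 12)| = |(0 5 7 11 4 8 10 12)| = 8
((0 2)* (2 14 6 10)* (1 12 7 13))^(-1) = (0 2 10 6 14)(1 13 7 12) = [2, 13, 10, 3, 4, 5, 14, 12, 8, 9, 6, 11, 1, 7, 0]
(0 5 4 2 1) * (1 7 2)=(0 5 4 1)(2 7)=[5, 0, 7, 3, 1, 4, 6, 2]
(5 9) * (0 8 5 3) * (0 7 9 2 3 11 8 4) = (0 4)(2 3 7 9 11 8 5) = [4, 1, 3, 7, 0, 2, 6, 9, 5, 11, 10, 8]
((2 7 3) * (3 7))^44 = [0, 1, 2, 3, 4, 5, 6, 7] = (7)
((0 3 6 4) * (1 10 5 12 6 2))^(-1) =[4, 2, 3, 0, 6, 10, 12, 7, 8, 9, 1, 11, 5] =(0 4 6 12 5 10 1 2 3)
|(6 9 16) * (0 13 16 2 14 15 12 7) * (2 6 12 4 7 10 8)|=22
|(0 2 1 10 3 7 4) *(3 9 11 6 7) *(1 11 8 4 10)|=9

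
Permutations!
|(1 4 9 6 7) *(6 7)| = 4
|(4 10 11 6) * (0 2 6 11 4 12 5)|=|(0 2 6 12 5)(4 10)|=10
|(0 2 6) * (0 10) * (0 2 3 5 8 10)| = |(0 3 5 8 10 2 6)| = 7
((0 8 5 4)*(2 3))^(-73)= (0 4 5 8)(2 3)= [4, 1, 3, 2, 5, 8, 6, 7, 0]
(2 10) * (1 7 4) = (1 7 4)(2 10) = [0, 7, 10, 3, 1, 5, 6, 4, 8, 9, 2]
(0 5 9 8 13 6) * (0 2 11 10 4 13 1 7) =(0 5 9 8 1 7)(2 11 10 4 13 6) =[5, 7, 11, 3, 13, 9, 2, 0, 1, 8, 4, 10, 12, 6]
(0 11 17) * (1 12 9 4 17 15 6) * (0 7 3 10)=(0 11 15 6 1 12 9 4 17 7 3 10)=[11, 12, 2, 10, 17, 5, 1, 3, 8, 4, 0, 15, 9, 13, 14, 6, 16, 7]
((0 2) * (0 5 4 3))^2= (0 5 3 2 4)= [5, 1, 4, 2, 0, 3]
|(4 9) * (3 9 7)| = |(3 9 4 7)| = 4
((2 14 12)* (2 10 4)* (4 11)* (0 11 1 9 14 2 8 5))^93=(0 8 11 5 4)(1 12 9 10 14)=[8, 12, 2, 3, 0, 4, 6, 7, 11, 10, 14, 5, 9, 13, 1]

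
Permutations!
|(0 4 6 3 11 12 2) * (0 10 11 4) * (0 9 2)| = 6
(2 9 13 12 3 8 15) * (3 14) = (2 9 13 12 14 3 8 15) = [0, 1, 9, 8, 4, 5, 6, 7, 15, 13, 10, 11, 14, 12, 3, 2]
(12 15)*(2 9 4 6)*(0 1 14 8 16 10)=(0 1 14 8 16 10)(2 9 4 6)(12 15)=[1, 14, 9, 3, 6, 5, 2, 7, 16, 4, 0, 11, 15, 13, 8, 12, 10]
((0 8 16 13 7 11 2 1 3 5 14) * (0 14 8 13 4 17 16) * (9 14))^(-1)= (0 8 5 3 1 2 11 7 13)(4 16 17)(9 14)= [8, 2, 11, 1, 16, 3, 6, 13, 5, 14, 10, 7, 12, 0, 9, 15, 17, 4]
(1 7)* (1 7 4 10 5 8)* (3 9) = (1 4 10 5 8)(3 9) = [0, 4, 2, 9, 10, 8, 6, 7, 1, 3, 5]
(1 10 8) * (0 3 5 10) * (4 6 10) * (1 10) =(0 3 5 4 6 1)(8 10) =[3, 0, 2, 5, 6, 4, 1, 7, 10, 9, 8]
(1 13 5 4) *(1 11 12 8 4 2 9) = (1 13 5 2 9)(4 11 12 8) = [0, 13, 9, 3, 11, 2, 6, 7, 4, 1, 10, 12, 8, 5]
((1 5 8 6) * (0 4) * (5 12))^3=(0 4)(1 8 12 6 5)=[4, 8, 2, 3, 0, 1, 5, 7, 12, 9, 10, 11, 6]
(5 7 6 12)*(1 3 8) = (1 3 8)(5 7 6 12) = [0, 3, 2, 8, 4, 7, 12, 6, 1, 9, 10, 11, 5]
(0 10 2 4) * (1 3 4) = (0 10 2 1 3 4) = [10, 3, 1, 4, 0, 5, 6, 7, 8, 9, 2]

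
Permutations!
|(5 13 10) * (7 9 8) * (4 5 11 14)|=6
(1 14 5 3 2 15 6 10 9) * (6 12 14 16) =(1 16 6 10 9)(2 15 12 14 5 3) =[0, 16, 15, 2, 4, 3, 10, 7, 8, 1, 9, 11, 14, 13, 5, 12, 6]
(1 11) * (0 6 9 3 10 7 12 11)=(0 6 9 3 10 7 12 11 1)=[6, 0, 2, 10, 4, 5, 9, 12, 8, 3, 7, 1, 11]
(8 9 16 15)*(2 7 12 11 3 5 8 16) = [0, 1, 7, 5, 4, 8, 6, 12, 9, 2, 10, 3, 11, 13, 14, 16, 15] = (2 7 12 11 3 5 8 9)(15 16)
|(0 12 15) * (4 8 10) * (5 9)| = 6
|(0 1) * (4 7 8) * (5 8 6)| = |(0 1)(4 7 6 5 8)| = 10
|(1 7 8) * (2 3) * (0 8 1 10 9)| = |(0 8 10 9)(1 7)(2 3)| = 4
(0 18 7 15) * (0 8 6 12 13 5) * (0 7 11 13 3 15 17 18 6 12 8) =(0 6 8 12 3 15)(5 7 17 18 11 13) =[6, 1, 2, 15, 4, 7, 8, 17, 12, 9, 10, 13, 3, 5, 14, 0, 16, 18, 11]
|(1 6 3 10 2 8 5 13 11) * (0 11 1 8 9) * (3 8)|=|(0 11 3 10 2 9)(1 6 8 5 13)|=30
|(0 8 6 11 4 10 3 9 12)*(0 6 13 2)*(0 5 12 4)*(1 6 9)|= |(0 8 13 2 5 12 9 4 10 3 1 6 11)|= 13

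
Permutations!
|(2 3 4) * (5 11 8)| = |(2 3 4)(5 11 8)| = 3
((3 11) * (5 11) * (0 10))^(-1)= (0 10)(3 11 5)= [10, 1, 2, 11, 4, 3, 6, 7, 8, 9, 0, 5]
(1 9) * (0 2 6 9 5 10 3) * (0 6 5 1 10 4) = [2, 1, 5, 6, 0, 4, 9, 7, 8, 10, 3] = (0 2 5 4)(3 6 9 10)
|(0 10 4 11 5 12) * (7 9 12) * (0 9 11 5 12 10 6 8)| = |(0 6 8)(4 5 7 11 12 9 10)| = 21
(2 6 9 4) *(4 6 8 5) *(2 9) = (2 8 5 4 9 6) = [0, 1, 8, 3, 9, 4, 2, 7, 5, 6]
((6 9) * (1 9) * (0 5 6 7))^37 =(0 5 6 1 9 7) =[5, 9, 2, 3, 4, 6, 1, 0, 8, 7]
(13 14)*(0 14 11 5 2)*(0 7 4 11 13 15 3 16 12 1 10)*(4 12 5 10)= (0 14 15 3 16 5 2 7 12 1 4 11 10)= [14, 4, 7, 16, 11, 2, 6, 12, 8, 9, 0, 10, 1, 13, 15, 3, 5]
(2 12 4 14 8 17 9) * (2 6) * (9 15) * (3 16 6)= [0, 1, 12, 16, 14, 5, 2, 7, 17, 3, 10, 11, 4, 13, 8, 9, 6, 15]= (2 12 4 14 8 17 15 9 3 16 6)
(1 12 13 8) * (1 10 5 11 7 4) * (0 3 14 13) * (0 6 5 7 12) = (0 3 14 13 8 10 7 4 1)(5 11 12 6) = [3, 0, 2, 14, 1, 11, 5, 4, 10, 9, 7, 12, 6, 8, 13]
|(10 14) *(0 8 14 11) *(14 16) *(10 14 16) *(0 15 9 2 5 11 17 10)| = 10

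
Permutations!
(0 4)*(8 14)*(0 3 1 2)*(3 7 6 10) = (0 4 7 6 10 3 1 2)(8 14) = [4, 2, 0, 1, 7, 5, 10, 6, 14, 9, 3, 11, 12, 13, 8]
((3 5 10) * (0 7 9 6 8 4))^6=(10)=[0, 1, 2, 3, 4, 5, 6, 7, 8, 9, 10]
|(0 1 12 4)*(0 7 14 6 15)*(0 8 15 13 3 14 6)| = 18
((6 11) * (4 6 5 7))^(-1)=(4 7 5 11 6)=[0, 1, 2, 3, 7, 11, 4, 5, 8, 9, 10, 6]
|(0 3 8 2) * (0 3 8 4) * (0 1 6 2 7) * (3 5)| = 6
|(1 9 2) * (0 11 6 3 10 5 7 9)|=|(0 11 6 3 10 5 7 9 2 1)|=10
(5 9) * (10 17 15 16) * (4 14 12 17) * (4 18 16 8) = (4 14 12 17 15 8)(5 9)(10 18 16) = [0, 1, 2, 3, 14, 9, 6, 7, 4, 5, 18, 11, 17, 13, 12, 8, 10, 15, 16]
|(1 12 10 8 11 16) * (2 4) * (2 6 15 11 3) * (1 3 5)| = 35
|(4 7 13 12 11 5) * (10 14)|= 6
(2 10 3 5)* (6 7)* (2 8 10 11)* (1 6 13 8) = [0, 6, 11, 5, 4, 1, 7, 13, 10, 9, 3, 2, 12, 8] = (1 6 7 13 8 10 3 5)(2 11)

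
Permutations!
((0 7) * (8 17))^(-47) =(0 7)(8 17) =[7, 1, 2, 3, 4, 5, 6, 0, 17, 9, 10, 11, 12, 13, 14, 15, 16, 8]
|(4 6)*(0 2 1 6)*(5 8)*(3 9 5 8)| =|(0 2 1 6 4)(3 9 5)| =15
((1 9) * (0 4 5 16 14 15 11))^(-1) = [11, 9, 2, 3, 0, 4, 6, 7, 8, 1, 10, 15, 12, 13, 16, 14, 5] = (0 11 15 14 16 5 4)(1 9)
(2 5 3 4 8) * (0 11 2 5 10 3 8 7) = (0 11 2 10 3 4 7)(5 8) = [11, 1, 10, 4, 7, 8, 6, 0, 5, 9, 3, 2]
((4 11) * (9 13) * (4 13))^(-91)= [0, 1, 2, 3, 11, 5, 6, 7, 8, 4, 10, 13, 12, 9]= (4 11 13 9)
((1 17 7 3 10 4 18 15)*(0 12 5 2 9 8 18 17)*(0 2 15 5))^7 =[12, 1, 2, 4, 7, 5, 6, 10, 8, 9, 17, 11, 0, 13, 14, 15, 16, 3, 18] =(18)(0 12)(3 4 7 10 17)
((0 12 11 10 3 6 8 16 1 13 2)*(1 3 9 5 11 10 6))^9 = (0 3 11 12 1 6 10 13 8 9 2 16 5) = [3, 6, 16, 11, 4, 0, 10, 7, 9, 2, 13, 12, 1, 8, 14, 15, 5]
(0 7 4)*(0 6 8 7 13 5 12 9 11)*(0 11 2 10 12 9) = (0 13 5 9 2 10 12)(4 6 8 7) = [13, 1, 10, 3, 6, 9, 8, 4, 7, 2, 12, 11, 0, 5]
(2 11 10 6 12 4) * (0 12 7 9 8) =[12, 1, 11, 3, 2, 5, 7, 9, 0, 8, 6, 10, 4] =(0 12 4 2 11 10 6 7 9 8)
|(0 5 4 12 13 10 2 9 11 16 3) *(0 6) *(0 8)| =13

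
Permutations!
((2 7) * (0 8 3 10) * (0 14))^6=[8, 1, 2, 10, 4, 5, 6, 7, 3, 9, 14, 11, 12, 13, 0]=(0 8 3 10 14)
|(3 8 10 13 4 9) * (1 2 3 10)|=4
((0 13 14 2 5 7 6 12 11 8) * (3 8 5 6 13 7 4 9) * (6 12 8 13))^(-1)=[8, 1, 14, 9, 5, 11, 7, 0, 6, 4, 10, 12, 2, 3, 13]=(0 8 6 7)(2 14 13 3 9 4 5 11 12)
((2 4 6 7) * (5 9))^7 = (2 7 6 4)(5 9) = [0, 1, 7, 3, 2, 9, 4, 6, 8, 5]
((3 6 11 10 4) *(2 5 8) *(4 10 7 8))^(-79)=(2 5 4 3 6 11 7 8)=[0, 1, 5, 6, 3, 4, 11, 8, 2, 9, 10, 7]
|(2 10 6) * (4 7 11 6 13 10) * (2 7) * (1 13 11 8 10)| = |(1 13)(2 4)(6 7 8 10 11)| = 10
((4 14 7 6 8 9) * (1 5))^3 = [0, 5, 2, 3, 6, 1, 4, 9, 14, 7, 10, 11, 12, 13, 8] = (1 5)(4 6)(7 9)(8 14)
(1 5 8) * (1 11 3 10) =(1 5 8 11 3 10) =[0, 5, 2, 10, 4, 8, 6, 7, 11, 9, 1, 3]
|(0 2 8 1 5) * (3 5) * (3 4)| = 7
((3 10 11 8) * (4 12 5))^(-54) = (12)(3 11)(8 10) = [0, 1, 2, 11, 4, 5, 6, 7, 10, 9, 8, 3, 12]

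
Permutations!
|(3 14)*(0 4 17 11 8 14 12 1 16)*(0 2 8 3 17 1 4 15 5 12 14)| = 36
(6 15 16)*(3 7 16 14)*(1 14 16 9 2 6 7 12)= (1 14 3 12)(2 6 15 16 7 9)= [0, 14, 6, 12, 4, 5, 15, 9, 8, 2, 10, 11, 1, 13, 3, 16, 7]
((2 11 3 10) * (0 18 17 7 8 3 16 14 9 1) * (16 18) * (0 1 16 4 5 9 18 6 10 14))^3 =(0 9 4 16 5)(2 10 6 11)(3 17)(7 14)(8 18) =[9, 1, 10, 17, 16, 0, 11, 14, 18, 4, 6, 2, 12, 13, 7, 15, 5, 3, 8]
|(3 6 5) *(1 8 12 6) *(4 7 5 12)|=6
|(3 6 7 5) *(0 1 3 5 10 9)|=7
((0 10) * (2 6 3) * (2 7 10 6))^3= (0 7 6 10 3)= [7, 1, 2, 0, 4, 5, 10, 6, 8, 9, 3]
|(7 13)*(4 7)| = |(4 7 13)| = 3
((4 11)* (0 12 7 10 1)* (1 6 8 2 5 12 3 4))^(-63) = (12)(0 4 1 3 11) = [4, 3, 2, 11, 1, 5, 6, 7, 8, 9, 10, 0, 12]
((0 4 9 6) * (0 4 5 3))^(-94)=(0 3 5)(4 6 9)=[3, 1, 2, 5, 6, 0, 9, 7, 8, 4]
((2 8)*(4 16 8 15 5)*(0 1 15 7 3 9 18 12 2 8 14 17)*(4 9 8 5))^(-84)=(2 5)(3 18)(7 9)(8 12)=[0, 1, 5, 18, 4, 2, 6, 9, 12, 7, 10, 11, 8, 13, 14, 15, 16, 17, 3]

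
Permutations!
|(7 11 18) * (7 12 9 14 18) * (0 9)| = 10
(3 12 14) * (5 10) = (3 12 14)(5 10) = [0, 1, 2, 12, 4, 10, 6, 7, 8, 9, 5, 11, 14, 13, 3]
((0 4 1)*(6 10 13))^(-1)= (0 1 4)(6 13 10)= [1, 4, 2, 3, 0, 5, 13, 7, 8, 9, 6, 11, 12, 10]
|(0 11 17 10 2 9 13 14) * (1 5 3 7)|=|(0 11 17 10 2 9 13 14)(1 5 3 7)|=8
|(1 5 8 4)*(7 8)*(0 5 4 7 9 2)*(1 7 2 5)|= 6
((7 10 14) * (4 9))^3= (14)(4 9)= [0, 1, 2, 3, 9, 5, 6, 7, 8, 4, 10, 11, 12, 13, 14]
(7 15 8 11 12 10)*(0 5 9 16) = [5, 1, 2, 3, 4, 9, 6, 15, 11, 16, 7, 12, 10, 13, 14, 8, 0] = (0 5 9 16)(7 15 8 11 12 10)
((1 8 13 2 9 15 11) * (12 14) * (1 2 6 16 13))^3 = (16)(1 8)(2 11 15 9)(12 14) = [0, 8, 11, 3, 4, 5, 6, 7, 1, 2, 10, 15, 14, 13, 12, 9, 16]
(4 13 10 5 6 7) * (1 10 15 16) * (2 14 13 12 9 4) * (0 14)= [14, 10, 0, 3, 12, 6, 7, 2, 8, 4, 5, 11, 9, 15, 13, 16, 1]= (0 14 13 15 16 1 10 5 6 7 2)(4 12 9)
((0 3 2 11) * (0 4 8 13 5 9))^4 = (0 4 9 11 5 2 13 3 8) = [4, 1, 13, 8, 9, 2, 6, 7, 0, 11, 10, 5, 12, 3]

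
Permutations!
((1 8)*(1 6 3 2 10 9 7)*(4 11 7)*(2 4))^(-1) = (1 7 11 4 3 6 8)(2 9 10) = [0, 7, 9, 6, 3, 5, 8, 11, 1, 10, 2, 4]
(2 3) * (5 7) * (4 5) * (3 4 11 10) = (2 4 5 7 11 10 3) = [0, 1, 4, 2, 5, 7, 6, 11, 8, 9, 3, 10]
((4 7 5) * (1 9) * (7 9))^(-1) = [0, 9, 2, 3, 5, 7, 6, 1, 8, 4] = (1 9 4 5 7)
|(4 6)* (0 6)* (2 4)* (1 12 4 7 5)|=8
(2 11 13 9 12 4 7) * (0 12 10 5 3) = (0 12 4 7 2 11 13 9 10 5 3) = [12, 1, 11, 0, 7, 3, 6, 2, 8, 10, 5, 13, 4, 9]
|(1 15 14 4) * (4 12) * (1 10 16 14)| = |(1 15)(4 10 16 14 12)| = 10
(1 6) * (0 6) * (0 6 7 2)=(0 7 2)(1 6)=[7, 6, 0, 3, 4, 5, 1, 2]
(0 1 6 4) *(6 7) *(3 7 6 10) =(0 1 6 4)(3 7 10) =[1, 6, 2, 7, 0, 5, 4, 10, 8, 9, 3]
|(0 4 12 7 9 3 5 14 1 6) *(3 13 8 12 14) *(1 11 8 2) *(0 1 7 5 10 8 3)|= |(0 4 14 11 3 10 8 12 5)(1 6)(2 7 9 13)|= 36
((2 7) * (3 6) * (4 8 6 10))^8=(3 8 10 6 4)=[0, 1, 2, 8, 3, 5, 4, 7, 10, 9, 6]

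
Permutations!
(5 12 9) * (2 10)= [0, 1, 10, 3, 4, 12, 6, 7, 8, 5, 2, 11, 9]= (2 10)(5 12 9)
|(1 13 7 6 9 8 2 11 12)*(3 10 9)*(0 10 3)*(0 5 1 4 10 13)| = |(0 13 7 6 5 1)(2 11 12 4 10 9 8)| = 42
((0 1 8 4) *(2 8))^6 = (0 1 2 8 4) = [1, 2, 8, 3, 0, 5, 6, 7, 4]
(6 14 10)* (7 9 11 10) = (6 14 7 9 11 10) = [0, 1, 2, 3, 4, 5, 14, 9, 8, 11, 6, 10, 12, 13, 7]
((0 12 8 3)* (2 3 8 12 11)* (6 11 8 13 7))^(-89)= (0 3 2 11 6 7 13 8)= [3, 1, 11, 2, 4, 5, 7, 13, 0, 9, 10, 6, 12, 8]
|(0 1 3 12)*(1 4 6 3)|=5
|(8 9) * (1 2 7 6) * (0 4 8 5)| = 20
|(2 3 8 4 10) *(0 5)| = |(0 5)(2 3 8 4 10)| = 10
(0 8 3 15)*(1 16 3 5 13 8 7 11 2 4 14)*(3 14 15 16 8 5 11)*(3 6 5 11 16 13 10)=[7, 8, 4, 13, 15, 10, 5, 6, 16, 9, 3, 2, 12, 11, 1, 0, 14]=(0 7 6 5 10 3 13 11 2 4 15)(1 8 16 14)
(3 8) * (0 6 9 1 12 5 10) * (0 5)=(0 6 9 1 12)(3 8)(5 10)=[6, 12, 2, 8, 4, 10, 9, 7, 3, 1, 5, 11, 0]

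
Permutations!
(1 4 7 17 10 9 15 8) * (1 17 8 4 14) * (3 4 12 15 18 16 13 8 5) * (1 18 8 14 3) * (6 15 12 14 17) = [0, 3, 2, 4, 7, 1, 15, 5, 6, 8, 9, 11, 12, 17, 18, 14, 13, 10, 16] = (1 3 4 7 5)(6 15 14 18 16 13 17 10 9 8)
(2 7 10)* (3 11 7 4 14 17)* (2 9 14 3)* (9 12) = (2 4 3 11 7 10 12 9 14 17) = [0, 1, 4, 11, 3, 5, 6, 10, 8, 14, 12, 7, 9, 13, 17, 15, 16, 2]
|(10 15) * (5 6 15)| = |(5 6 15 10)| = 4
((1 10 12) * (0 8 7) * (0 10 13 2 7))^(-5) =(0 8)(1 13 2 7 10 12) =[8, 13, 7, 3, 4, 5, 6, 10, 0, 9, 12, 11, 1, 2]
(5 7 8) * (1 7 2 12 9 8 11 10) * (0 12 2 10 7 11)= [12, 11, 2, 3, 4, 10, 6, 0, 5, 8, 1, 7, 9]= (0 12 9 8 5 10 1 11 7)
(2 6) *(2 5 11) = (2 6 5 11) = [0, 1, 6, 3, 4, 11, 5, 7, 8, 9, 10, 2]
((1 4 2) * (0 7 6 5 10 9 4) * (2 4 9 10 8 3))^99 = (10)(0 5 2 7 8 1 6 3) = [5, 6, 7, 0, 4, 2, 3, 8, 1, 9, 10]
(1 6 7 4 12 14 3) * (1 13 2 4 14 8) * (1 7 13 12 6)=(2 4 6 13)(3 12 8 7 14)=[0, 1, 4, 12, 6, 5, 13, 14, 7, 9, 10, 11, 8, 2, 3]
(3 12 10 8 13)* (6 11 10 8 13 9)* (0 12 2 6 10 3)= (0 12 8 9 10 13)(2 6 11 3)= [12, 1, 6, 2, 4, 5, 11, 7, 9, 10, 13, 3, 8, 0]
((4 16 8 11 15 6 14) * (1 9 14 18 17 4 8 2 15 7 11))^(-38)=(1 14)(2 17 15 4 6 16 18)(8 9)=[0, 14, 17, 3, 6, 5, 16, 7, 9, 8, 10, 11, 12, 13, 1, 4, 18, 15, 2]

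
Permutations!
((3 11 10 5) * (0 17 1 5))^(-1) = (0 10 11 3 5 1 17) = [10, 17, 2, 5, 4, 1, 6, 7, 8, 9, 11, 3, 12, 13, 14, 15, 16, 0]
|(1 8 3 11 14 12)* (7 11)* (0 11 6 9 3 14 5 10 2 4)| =12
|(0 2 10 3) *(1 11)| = |(0 2 10 3)(1 11)| = 4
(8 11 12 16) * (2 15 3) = [0, 1, 15, 2, 4, 5, 6, 7, 11, 9, 10, 12, 16, 13, 14, 3, 8] = (2 15 3)(8 11 12 16)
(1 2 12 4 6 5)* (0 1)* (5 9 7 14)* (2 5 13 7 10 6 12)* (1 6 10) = (0 6 9 1 5)(4 12)(7 14 13) = [6, 5, 2, 3, 12, 0, 9, 14, 8, 1, 10, 11, 4, 7, 13]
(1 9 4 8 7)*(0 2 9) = (0 2 9 4 8 7 1) = [2, 0, 9, 3, 8, 5, 6, 1, 7, 4]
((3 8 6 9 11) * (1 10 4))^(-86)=(1 10 4)(3 11 9 6 8)=[0, 10, 2, 11, 1, 5, 8, 7, 3, 6, 4, 9]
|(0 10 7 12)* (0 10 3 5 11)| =12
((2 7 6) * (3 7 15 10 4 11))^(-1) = (2 6 7 3 11 4 10 15) = [0, 1, 6, 11, 10, 5, 7, 3, 8, 9, 15, 4, 12, 13, 14, 2]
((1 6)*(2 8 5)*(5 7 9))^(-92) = [0, 1, 9, 3, 4, 7, 6, 2, 5, 8] = (2 9 8 5 7)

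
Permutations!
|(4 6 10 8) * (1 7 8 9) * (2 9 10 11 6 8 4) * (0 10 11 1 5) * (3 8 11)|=35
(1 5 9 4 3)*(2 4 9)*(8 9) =[0, 5, 4, 1, 3, 2, 6, 7, 9, 8] =(1 5 2 4 3)(8 9)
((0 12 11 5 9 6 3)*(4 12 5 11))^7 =(0 9 3 5 6)(4 12) =[9, 1, 2, 5, 12, 6, 0, 7, 8, 3, 10, 11, 4]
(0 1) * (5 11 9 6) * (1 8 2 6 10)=(0 8 2 6 5 11 9 10 1)=[8, 0, 6, 3, 4, 11, 5, 7, 2, 10, 1, 9]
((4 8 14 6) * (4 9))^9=(4 9 6 14 8)=[0, 1, 2, 3, 9, 5, 14, 7, 4, 6, 10, 11, 12, 13, 8]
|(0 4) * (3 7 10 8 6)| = 10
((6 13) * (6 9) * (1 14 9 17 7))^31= (1 6 7 9 17 14 13)= [0, 6, 2, 3, 4, 5, 7, 9, 8, 17, 10, 11, 12, 1, 13, 15, 16, 14]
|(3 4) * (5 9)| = |(3 4)(5 9)| = 2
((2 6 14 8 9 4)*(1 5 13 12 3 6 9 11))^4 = [0, 3, 9, 11, 2, 6, 1, 7, 13, 4, 10, 12, 8, 14, 5] = (1 3 11 12 8 13 14 5 6)(2 9 4)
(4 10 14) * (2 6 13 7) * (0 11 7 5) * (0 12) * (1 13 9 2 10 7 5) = [11, 13, 6, 3, 7, 12, 9, 10, 8, 2, 14, 5, 0, 1, 4] = (0 11 5 12)(1 13)(2 6 9)(4 7 10 14)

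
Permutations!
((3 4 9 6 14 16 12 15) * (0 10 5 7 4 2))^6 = (0 6 2 9 3 4 15 7 12 5 16 10 14) = [6, 1, 9, 4, 15, 16, 2, 12, 8, 3, 14, 11, 5, 13, 0, 7, 10]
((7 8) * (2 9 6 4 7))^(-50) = (2 7 6)(4 9 8) = [0, 1, 7, 3, 9, 5, 2, 6, 4, 8]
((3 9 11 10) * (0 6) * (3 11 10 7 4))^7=(0 6)(3 9 10 11 7 4)=[6, 1, 2, 9, 3, 5, 0, 4, 8, 10, 11, 7]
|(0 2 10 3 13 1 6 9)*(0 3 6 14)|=9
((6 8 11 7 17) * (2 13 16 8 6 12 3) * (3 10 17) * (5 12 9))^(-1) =(2 3 7 11 8 16 13)(5 9 17 10 12) =[0, 1, 3, 7, 4, 9, 6, 11, 16, 17, 12, 8, 5, 2, 14, 15, 13, 10]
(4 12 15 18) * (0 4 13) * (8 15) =[4, 1, 2, 3, 12, 5, 6, 7, 15, 9, 10, 11, 8, 0, 14, 18, 16, 17, 13] =(0 4 12 8 15 18 13)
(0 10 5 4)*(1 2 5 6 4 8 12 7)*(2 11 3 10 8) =[8, 11, 5, 10, 0, 2, 4, 1, 12, 9, 6, 3, 7] =(0 8 12 7 1 11 3 10 6 4)(2 5)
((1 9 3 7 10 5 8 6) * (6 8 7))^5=(1 9 3 6)(5 10 7)=[0, 9, 2, 6, 4, 10, 1, 5, 8, 3, 7]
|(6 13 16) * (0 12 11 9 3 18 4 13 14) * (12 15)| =|(0 15 12 11 9 3 18 4 13 16 6 14)| =12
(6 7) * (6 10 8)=(6 7 10 8)=[0, 1, 2, 3, 4, 5, 7, 10, 6, 9, 8]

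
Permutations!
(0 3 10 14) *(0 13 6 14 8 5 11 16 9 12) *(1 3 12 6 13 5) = (0 12)(1 3 10 8)(5 11 16 9 6 14) = [12, 3, 2, 10, 4, 11, 14, 7, 1, 6, 8, 16, 0, 13, 5, 15, 9]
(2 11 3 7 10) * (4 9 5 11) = [0, 1, 4, 7, 9, 11, 6, 10, 8, 5, 2, 3] = (2 4 9 5 11 3 7 10)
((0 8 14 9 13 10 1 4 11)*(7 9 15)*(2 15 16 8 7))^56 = (8 16 14) = [0, 1, 2, 3, 4, 5, 6, 7, 16, 9, 10, 11, 12, 13, 8, 15, 14]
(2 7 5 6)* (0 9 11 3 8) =(0 9 11 3 8)(2 7 5 6) =[9, 1, 7, 8, 4, 6, 2, 5, 0, 11, 10, 3]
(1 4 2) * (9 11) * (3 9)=[0, 4, 1, 9, 2, 5, 6, 7, 8, 11, 10, 3]=(1 4 2)(3 9 11)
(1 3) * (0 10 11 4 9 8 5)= (0 10 11 4 9 8 5)(1 3)= [10, 3, 2, 1, 9, 0, 6, 7, 5, 8, 11, 4]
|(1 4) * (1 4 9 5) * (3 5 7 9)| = 6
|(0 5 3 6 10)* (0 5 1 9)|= |(0 1 9)(3 6 10 5)|= 12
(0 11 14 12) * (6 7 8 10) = [11, 1, 2, 3, 4, 5, 7, 8, 10, 9, 6, 14, 0, 13, 12] = (0 11 14 12)(6 7 8 10)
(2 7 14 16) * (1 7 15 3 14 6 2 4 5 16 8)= (1 7 6 2 15 3 14 8)(4 5 16)= [0, 7, 15, 14, 5, 16, 2, 6, 1, 9, 10, 11, 12, 13, 8, 3, 4]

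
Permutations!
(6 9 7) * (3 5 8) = (3 5 8)(6 9 7) = [0, 1, 2, 5, 4, 8, 9, 6, 3, 7]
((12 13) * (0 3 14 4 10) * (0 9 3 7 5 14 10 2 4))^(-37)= (0 14 5 7)(2 4)(3 9 10)(12 13)= [14, 1, 4, 9, 2, 7, 6, 0, 8, 10, 3, 11, 13, 12, 5]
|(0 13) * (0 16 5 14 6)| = 6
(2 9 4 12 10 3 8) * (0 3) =[3, 1, 9, 8, 12, 5, 6, 7, 2, 4, 0, 11, 10] =(0 3 8 2 9 4 12 10)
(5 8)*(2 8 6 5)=(2 8)(5 6)=[0, 1, 8, 3, 4, 6, 5, 7, 2]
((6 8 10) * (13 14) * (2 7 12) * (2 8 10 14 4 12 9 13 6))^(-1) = (2 10 6 14 8 12 4 13 9 7) = [0, 1, 10, 3, 13, 5, 14, 2, 12, 7, 6, 11, 4, 9, 8]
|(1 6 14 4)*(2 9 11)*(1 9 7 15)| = |(1 6 14 4 9 11 2 7 15)| = 9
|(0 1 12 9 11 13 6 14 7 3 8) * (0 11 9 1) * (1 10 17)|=28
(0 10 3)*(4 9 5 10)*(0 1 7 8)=(0 4 9 5 10 3 1 7 8)=[4, 7, 2, 1, 9, 10, 6, 8, 0, 5, 3]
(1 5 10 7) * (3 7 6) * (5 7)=[0, 7, 2, 5, 4, 10, 3, 1, 8, 9, 6]=(1 7)(3 5 10 6)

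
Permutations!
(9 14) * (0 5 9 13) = (0 5 9 14 13) = [5, 1, 2, 3, 4, 9, 6, 7, 8, 14, 10, 11, 12, 0, 13]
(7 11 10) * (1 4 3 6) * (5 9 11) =(1 4 3 6)(5 9 11 10 7) =[0, 4, 2, 6, 3, 9, 1, 5, 8, 11, 7, 10]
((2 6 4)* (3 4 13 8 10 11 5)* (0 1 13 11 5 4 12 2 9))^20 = (0 12 1 2 13 6 8 11 10 4 5 9 3) = [12, 2, 13, 0, 5, 9, 8, 7, 11, 3, 4, 10, 1, 6]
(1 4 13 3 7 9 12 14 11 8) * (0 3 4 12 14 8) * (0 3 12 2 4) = (0 12 8 1 2 4 13)(3 7 9 14 11) = [12, 2, 4, 7, 13, 5, 6, 9, 1, 14, 10, 3, 8, 0, 11]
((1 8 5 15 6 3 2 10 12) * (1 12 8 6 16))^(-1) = [0, 16, 3, 6, 4, 8, 1, 7, 10, 9, 2, 11, 12, 13, 14, 5, 15] = (1 16 15 5 8 10 2 3 6)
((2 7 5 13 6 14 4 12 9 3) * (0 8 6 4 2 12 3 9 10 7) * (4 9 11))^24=[2, 1, 14, 9, 13, 12, 8, 3, 0, 7, 4, 5, 11, 10, 6]=(0 2 14 6 8)(3 9 7)(4 13 10)(5 12 11)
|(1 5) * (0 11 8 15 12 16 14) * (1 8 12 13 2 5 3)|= |(0 11 12 16 14)(1 3)(2 5 8 15 13)|= 10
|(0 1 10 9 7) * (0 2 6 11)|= 8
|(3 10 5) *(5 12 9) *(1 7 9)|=|(1 7 9 5 3 10 12)|=7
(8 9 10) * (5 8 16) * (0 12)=[12, 1, 2, 3, 4, 8, 6, 7, 9, 10, 16, 11, 0, 13, 14, 15, 5]=(0 12)(5 8 9 10 16)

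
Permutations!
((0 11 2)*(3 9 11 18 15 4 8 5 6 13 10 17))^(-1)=(0 2 11 9 3 17 10 13 6 5 8 4 15 18)=[2, 1, 11, 17, 15, 8, 5, 7, 4, 3, 13, 9, 12, 6, 14, 18, 16, 10, 0]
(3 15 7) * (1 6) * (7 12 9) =[0, 6, 2, 15, 4, 5, 1, 3, 8, 7, 10, 11, 9, 13, 14, 12] =(1 6)(3 15 12 9 7)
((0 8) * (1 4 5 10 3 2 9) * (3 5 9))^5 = [8, 9, 3, 2, 1, 10, 6, 7, 0, 4, 5] = (0 8)(1 9 4)(2 3)(5 10)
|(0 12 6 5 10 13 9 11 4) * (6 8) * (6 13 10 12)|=|(0 6 5 12 8 13 9 11 4)|=9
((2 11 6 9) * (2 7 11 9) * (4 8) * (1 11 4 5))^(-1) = [0, 5, 6, 3, 7, 8, 11, 9, 4, 2, 10, 1] = (1 5 8 4 7 9 2 6 11)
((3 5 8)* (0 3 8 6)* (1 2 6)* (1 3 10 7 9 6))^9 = (0 6 9 7 10)(1 2)(3 5) = [6, 2, 1, 5, 4, 3, 9, 10, 8, 7, 0]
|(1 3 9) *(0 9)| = 4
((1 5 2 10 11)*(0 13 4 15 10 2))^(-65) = (0 5 1 11 10 15 4 13) = [5, 11, 2, 3, 13, 1, 6, 7, 8, 9, 15, 10, 12, 0, 14, 4]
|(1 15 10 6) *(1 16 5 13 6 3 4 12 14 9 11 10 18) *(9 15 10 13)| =|(1 10 3 4 12 14 15 18)(5 9 11 13 6 16)| =24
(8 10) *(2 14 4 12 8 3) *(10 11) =(2 14 4 12 8 11 10 3) =[0, 1, 14, 2, 12, 5, 6, 7, 11, 9, 3, 10, 8, 13, 4]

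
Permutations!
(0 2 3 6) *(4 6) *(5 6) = [2, 1, 3, 4, 5, 6, 0] = (0 2 3 4 5 6)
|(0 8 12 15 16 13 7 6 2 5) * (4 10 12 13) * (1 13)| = |(0 8 1 13 7 6 2 5)(4 10 12 15 16)| = 40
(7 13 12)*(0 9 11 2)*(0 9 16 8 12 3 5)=[16, 1, 9, 5, 4, 0, 6, 13, 12, 11, 10, 2, 7, 3, 14, 15, 8]=(0 16 8 12 7 13 3 5)(2 9 11)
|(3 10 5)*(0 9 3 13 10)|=3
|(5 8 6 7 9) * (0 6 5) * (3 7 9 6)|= 10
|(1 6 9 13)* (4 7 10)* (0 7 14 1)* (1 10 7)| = 15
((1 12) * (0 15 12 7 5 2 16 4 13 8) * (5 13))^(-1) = (0 8 13 7 1 12 15)(2 5 4 16) = [8, 12, 5, 3, 16, 4, 6, 1, 13, 9, 10, 11, 15, 7, 14, 0, 2]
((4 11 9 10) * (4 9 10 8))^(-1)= (4 8 9 10 11)= [0, 1, 2, 3, 8, 5, 6, 7, 9, 10, 11, 4]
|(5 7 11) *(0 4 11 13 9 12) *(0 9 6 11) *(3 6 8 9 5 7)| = 18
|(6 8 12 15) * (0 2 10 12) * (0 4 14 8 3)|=21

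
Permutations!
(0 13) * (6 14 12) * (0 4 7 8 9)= (0 13 4 7 8 9)(6 14 12)= [13, 1, 2, 3, 7, 5, 14, 8, 9, 0, 10, 11, 6, 4, 12]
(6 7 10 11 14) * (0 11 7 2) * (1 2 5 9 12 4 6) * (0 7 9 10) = (0 11 14 1 2 7)(4 6 5 10 9 12) = [11, 2, 7, 3, 6, 10, 5, 0, 8, 12, 9, 14, 4, 13, 1]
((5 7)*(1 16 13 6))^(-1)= (1 6 13 16)(5 7)= [0, 6, 2, 3, 4, 7, 13, 5, 8, 9, 10, 11, 12, 16, 14, 15, 1]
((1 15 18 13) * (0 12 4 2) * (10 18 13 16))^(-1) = [2, 13, 4, 3, 12, 5, 6, 7, 8, 9, 16, 11, 0, 15, 14, 1, 18, 17, 10] = (0 2 4 12)(1 13 15)(10 16 18)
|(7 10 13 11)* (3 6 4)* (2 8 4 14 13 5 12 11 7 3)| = |(2 8 4)(3 6 14 13 7 10 5 12 11)| = 9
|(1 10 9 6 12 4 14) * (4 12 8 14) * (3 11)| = |(1 10 9 6 8 14)(3 11)| = 6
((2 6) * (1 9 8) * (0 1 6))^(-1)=(0 2 6 8 9 1)=[2, 0, 6, 3, 4, 5, 8, 7, 9, 1]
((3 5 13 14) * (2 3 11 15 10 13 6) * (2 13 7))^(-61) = (2 7 10 15 11 14 13 6 5 3) = [0, 1, 7, 2, 4, 3, 5, 10, 8, 9, 15, 14, 12, 6, 13, 11]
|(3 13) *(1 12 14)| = |(1 12 14)(3 13)| = 6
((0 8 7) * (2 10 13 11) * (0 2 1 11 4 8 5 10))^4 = (0 4)(2 13)(5 8)(7 10) = [4, 1, 13, 3, 0, 8, 6, 10, 5, 9, 7, 11, 12, 2]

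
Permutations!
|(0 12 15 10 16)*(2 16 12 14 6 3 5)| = 21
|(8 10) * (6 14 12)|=|(6 14 12)(8 10)|=6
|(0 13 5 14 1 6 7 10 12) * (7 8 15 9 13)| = 8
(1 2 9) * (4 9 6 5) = (1 2 6 5 4 9) = [0, 2, 6, 3, 9, 4, 5, 7, 8, 1]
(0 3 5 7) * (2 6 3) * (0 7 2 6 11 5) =[6, 1, 11, 0, 4, 2, 3, 7, 8, 9, 10, 5] =(0 6 3)(2 11 5)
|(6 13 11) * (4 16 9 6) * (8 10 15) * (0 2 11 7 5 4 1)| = 84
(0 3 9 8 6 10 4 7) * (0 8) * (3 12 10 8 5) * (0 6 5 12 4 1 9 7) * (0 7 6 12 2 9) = [4, 0, 9, 6, 7, 3, 8, 2, 5, 12, 1, 11, 10] = (0 4 7 2 9 12 10 1)(3 6 8 5)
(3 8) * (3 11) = (3 8 11) = [0, 1, 2, 8, 4, 5, 6, 7, 11, 9, 10, 3]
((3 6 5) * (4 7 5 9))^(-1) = (3 5 7 4 9 6) = [0, 1, 2, 5, 9, 7, 3, 4, 8, 6]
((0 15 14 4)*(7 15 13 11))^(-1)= [4, 1, 2, 3, 14, 5, 6, 11, 8, 9, 10, 13, 12, 0, 15, 7]= (0 4 14 15 7 11 13)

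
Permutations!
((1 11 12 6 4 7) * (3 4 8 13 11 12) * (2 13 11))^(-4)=[0, 11, 2, 12, 6, 5, 4, 8, 7, 9, 10, 1, 3, 13]=(13)(1 11)(3 12)(4 6)(7 8)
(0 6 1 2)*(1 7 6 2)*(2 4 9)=(0 4 9 2)(6 7)=[4, 1, 0, 3, 9, 5, 7, 6, 8, 2]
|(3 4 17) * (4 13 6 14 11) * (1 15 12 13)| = |(1 15 12 13 6 14 11 4 17 3)| = 10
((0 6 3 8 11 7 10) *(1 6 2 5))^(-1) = (0 10 7 11 8 3 6 1 5 2) = [10, 5, 0, 6, 4, 2, 1, 11, 3, 9, 7, 8]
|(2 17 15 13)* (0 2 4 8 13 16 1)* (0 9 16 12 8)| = |(0 2 17 15 12 8 13 4)(1 9 16)| = 24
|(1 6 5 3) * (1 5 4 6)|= 2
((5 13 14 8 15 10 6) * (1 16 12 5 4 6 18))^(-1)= (1 18 10 15 8 14 13 5 12 16)(4 6)= [0, 18, 2, 3, 6, 12, 4, 7, 14, 9, 15, 11, 16, 5, 13, 8, 1, 17, 10]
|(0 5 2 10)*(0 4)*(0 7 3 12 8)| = 9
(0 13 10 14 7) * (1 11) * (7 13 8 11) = (0 8 11 1 7)(10 14 13) = [8, 7, 2, 3, 4, 5, 6, 0, 11, 9, 14, 1, 12, 10, 13]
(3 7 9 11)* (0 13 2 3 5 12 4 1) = (0 13 2 3 7 9 11 5 12 4 1) = [13, 0, 3, 7, 1, 12, 6, 9, 8, 11, 10, 5, 4, 2]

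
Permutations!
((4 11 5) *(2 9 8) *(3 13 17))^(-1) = (2 8 9)(3 17 13)(4 5 11) = [0, 1, 8, 17, 5, 11, 6, 7, 9, 2, 10, 4, 12, 3, 14, 15, 16, 13]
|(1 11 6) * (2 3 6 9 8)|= 7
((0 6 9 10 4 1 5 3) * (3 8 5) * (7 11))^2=(11)(0 9 4 3 6 10 1)=[9, 0, 2, 6, 3, 5, 10, 7, 8, 4, 1, 11]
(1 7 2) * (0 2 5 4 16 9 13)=(0 2 1 7 5 4 16 9 13)=[2, 7, 1, 3, 16, 4, 6, 5, 8, 13, 10, 11, 12, 0, 14, 15, 9]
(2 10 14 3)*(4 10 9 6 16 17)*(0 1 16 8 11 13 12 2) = (0 1 16 17 4 10 14 3)(2 9 6 8 11 13 12) = [1, 16, 9, 0, 10, 5, 8, 7, 11, 6, 14, 13, 2, 12, 3, 15, 17, 4]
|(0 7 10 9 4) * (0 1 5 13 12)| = |(0 7 10 9 4 1 5 13 12)| = 9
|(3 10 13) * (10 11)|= |(3 11 10 13)|= 4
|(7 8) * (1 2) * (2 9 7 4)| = 6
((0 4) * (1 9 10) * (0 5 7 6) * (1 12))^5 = (1 9 10 12) = [0, 9, 2, 3, 4, 5, 6, 7, 8, 10, 12, 11, 1]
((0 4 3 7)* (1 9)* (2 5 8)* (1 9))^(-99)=(9)(0 4 3 7)=[4, 1, 2, 7, 3, 5, 6, 0, 8, 9]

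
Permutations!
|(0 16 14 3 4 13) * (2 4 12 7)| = 9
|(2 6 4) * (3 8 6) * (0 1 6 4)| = |(0 1 6)(2 3 8 4)| = 12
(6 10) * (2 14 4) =(2 14 4)(6 10) =[0, 1, 14, 3, 2, 5, 10, 7, 8, 9, 6, 11, 12, 13, 4]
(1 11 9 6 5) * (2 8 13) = (1 11 9 6 5)(2 8 13) = [0, 11, 8, 3, 4, 1, 5, 7, 13, 6, 10, 9, 12, 2]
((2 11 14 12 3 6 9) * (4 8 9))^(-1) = (2 9 8 4 6 3 12 14 11) = [0, 1, 9, 12, 6, 5, 3, 7, 4, 8, 10, 2, 14, 13, 11]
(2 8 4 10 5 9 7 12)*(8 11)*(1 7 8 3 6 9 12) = (1 7)(2 11 3 6 9 8 4 10 5 12) = [0, 7, 11, 6, 10, 12, 9, 1, 4, 8, 5, 3, 2]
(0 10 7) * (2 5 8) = (0 10 7)(2 5 8) = [10, 1, 5, 3, 4, 8, 6, 0, 2, 9, 7]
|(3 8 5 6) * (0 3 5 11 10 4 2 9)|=|(0 3 8 11 10 4 2 9)(5 6)|=8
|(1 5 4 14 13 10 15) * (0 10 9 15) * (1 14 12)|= 4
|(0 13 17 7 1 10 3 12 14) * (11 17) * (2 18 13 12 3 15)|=9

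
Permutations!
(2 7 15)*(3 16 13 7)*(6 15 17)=(2 3 16 13 7 17 6 15)=[0, 1, 3, 16, 4, 5, 15, 17, 8, 9, 10, 11, 12, 7, 14, 2, 13, 6]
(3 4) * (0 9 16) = [9, 1, 2, 4, 3, 5, 6, 7, 8, 16, 10, 11, 12, 13, 14, 15, 0] = (0 9 16)(3 4)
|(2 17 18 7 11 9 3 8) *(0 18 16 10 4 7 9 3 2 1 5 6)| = |(0 18 9 2 17 16 10 4 7 11 3 8 1 5 6)| = 15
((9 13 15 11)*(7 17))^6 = (17)(9 15)(11 13) = [0, 1, 2, 3, 4, 5, 6, 7, 8, 15, 10, 13, 12, 11, 14, 9, 16, 17]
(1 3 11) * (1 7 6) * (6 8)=(1 3 11 7 8 6)=[0, 3, 2, 11, 4, 5, 1, 8, 6, 9, 10, 7]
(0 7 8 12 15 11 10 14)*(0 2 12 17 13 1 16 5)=(0 7 8 17 13 1 16 5)(2 12 15 11 10 14)=[7, 16, 12, 3, 4, 0, 6, 8, 17, 9, 14, 10, 15, 1, 2, 11, 5, 13]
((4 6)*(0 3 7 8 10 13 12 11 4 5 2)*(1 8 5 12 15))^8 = (0 5 3 2 7)(1 13 8 15 10) = [5, 13, 7, 2, 4, 3, 6, 0, 15, 9, 1, 11, 12, 8, 14, 10]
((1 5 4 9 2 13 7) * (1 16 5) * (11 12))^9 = (2 7 5 9 13 16 4)(11 12) = [0, 1, 7, 3, 2, 9, 6, 5, 8, 13, 10, 12, 11, 16, 14, 15, 4]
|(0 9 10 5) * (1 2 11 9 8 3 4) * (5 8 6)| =|(0 6 5)(1 2 11 9 10 8 3 4)| =24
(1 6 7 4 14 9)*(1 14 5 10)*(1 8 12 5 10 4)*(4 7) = (1 6 4 10 8 12 5 7)(9 14) = [0, 6, 2, 3, 10, 7, 4, 1, 12, 14, 8, 11, 5, 13, 9]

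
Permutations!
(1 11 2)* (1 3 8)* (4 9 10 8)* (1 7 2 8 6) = (1 11 8 7 2 3 4 9 10 6) = [0, 11, 3, 4, 9, 5, 1, 2, 7, 10, 6, 8]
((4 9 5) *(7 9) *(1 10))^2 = [0, 1, 2, 3, 9, 7, 6, 5, 8, 4, 10] = (10)(4 9)(5 7)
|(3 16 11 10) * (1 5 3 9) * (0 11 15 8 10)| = 8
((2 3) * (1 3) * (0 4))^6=(4)=[0, 1, 2, 3, 4]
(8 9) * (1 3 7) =[0, 3, 2, 7, 4, 5, 6, 1, 9, 8] =(1 3 7)(8 9)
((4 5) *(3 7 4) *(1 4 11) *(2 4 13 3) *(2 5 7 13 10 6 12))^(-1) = (1 11 7 4 2 12 6 10)(3 13) = [0, 11, 12, 13, 2, 5, 10, 4, 8, 9, 1, 7, 6, 3]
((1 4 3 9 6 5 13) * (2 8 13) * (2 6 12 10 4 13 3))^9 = (1 13)(2 3 12 4 8 9 10)(5 6) = [0, 13, 3, 12, 8, 6, 5, 7, 9, 10, 2, 11, 4, 1]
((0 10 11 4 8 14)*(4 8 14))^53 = (0 14 4 8 11 10) = [14, 1, 2, 3, 8, 5, 6, 7, 11, 9, 0, 10, 12, 13, 4]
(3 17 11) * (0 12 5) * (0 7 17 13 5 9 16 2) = [12, 1, 0, 13, 4, 7, 6, 17, 8, 16, 10, 3, 9, 5, 14, 15, 2, 11] = (0 12 9 16 2)(3 13 5 7 17 11)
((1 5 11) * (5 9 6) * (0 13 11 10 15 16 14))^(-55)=[0, 1, 2, 3, 4, 5, 6, 7, 8, 9, 10, 11, 12, 13, 14, 15, 16]=(16)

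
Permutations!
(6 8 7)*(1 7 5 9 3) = (1 7 6 8 5 9 3) = [0, 7, 2, 1, 4, 9, 8, 6, 5, 3]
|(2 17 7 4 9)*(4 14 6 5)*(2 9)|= |(2 17 7 14 6 5 4)|= 7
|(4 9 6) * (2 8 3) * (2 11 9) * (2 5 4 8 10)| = 10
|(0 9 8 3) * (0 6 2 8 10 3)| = |(0 9 10 3 6 2 8)| = 7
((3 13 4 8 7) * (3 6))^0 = (13) = [0, 1, 2, 3, 4, 5, 6, 7, 8, 9, 10, 11, 12, 13]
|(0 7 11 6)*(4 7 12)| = 6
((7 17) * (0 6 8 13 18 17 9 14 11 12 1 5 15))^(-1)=(0 15 5 1 12 11 14 9 7 17 18 13 8 6)=[15, 12, 2, 3, 4, 1, 0, 17, 6, 7, 10, 14, 11, 8, 9, 5, 16, 18, 13]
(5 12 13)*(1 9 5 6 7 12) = (1 9 5)(6 7 12 13) = [0, 9, 2, 3, 4, 1, 7, 12, 8, 5, 10, 11, 13, 6]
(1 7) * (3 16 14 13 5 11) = [0, 7, 2, 16, 4, 11, 6, 1, 8, 9, 10, 3, 12, 5, 13, 15, 14] = (1 7)(3 16 14 13 5 11)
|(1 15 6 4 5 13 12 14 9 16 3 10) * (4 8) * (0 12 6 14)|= |(0 12)(1 15 14 9 16 3 10)(4 5 13 6 8)|= 70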